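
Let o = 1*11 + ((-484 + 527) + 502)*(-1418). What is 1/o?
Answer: -1/772799 ≈ -1.2940e-6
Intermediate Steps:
o = -772799 (o = 11 + (43 + 502)*(-1418) = 11 + 545*(-1418) = 11 - 772810 = -772799)
1/o = 1/(-772799) = -1/772799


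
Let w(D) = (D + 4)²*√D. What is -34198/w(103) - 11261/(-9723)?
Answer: 11261/9723 - 34198*√103/1179247 ≈ 0.86386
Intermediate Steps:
w(D) = √D*(4 + D)² (w(D) = (4 + D)²*√D = √D*(4 + D)²)
-34198/w(103) - 11261/(-9723) = -34198*√103/(103*(4 + 103)²) - 11261/(-9723) = -34198*√103/1179247 - 11261*(-1/9723) = -34198*√103/1179247 + 11261/9723 = 11261/9723 - 34198*√103/1179247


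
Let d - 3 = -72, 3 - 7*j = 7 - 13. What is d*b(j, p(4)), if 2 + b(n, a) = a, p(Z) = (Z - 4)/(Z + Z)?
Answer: 138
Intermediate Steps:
j = 9/7 (j = 3/7 - (7 - 13)/7 = 3/7 - 1/7*(-6) = 3/7 + 6/7 = 9/7 ≈ 1.2857)
d = -69 (d = 3 - 72 = -69)
p(Z) = (-4 + Z)/(2*Z) (p(Z) = (-4 + Z)/((2*Z)) = (-4 + Z)*(1/(2*Z)) = (-4 + Z)/(2*Z))
b(n, a) = -2 + a
d*b(j, p(4)) = -69*(-2 + (1/2)*(-4 + 4)/4) = -69*(-2 + (1/2)*(1/4)*0) = -69*(-2 + 0) = -69*(-2) = 138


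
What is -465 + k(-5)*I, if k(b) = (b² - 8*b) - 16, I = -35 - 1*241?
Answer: -13989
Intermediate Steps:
I = -276 (I = -35 - 241 = -276)
k(b) = -16 + b² - 8*b
-465 + k(-5)*I = -465 + (-16 + (-5)² - 8*(-5))*(-276) = -465 + (-16 + 25 + 40)*(-276) = -465 + 49*(-276) = -465 - 13524 = -13989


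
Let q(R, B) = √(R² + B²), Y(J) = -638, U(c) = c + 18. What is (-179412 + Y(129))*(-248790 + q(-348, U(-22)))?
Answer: 44794639500 - 720200*√7570 ≈ 4.4732e+10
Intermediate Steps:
U(c) = 18 + c
q(R, B) = √(B² + R²)
(-179412 + Y(129))*(-248790 + q(-348, U(-22))) = (-179412 - 638)*(-248790 + √((18 - 22)² + (-348)²)) = -180050*(-248790 + √((-4)² + 121104)) = -180050*(-248790 + √(16 + 121104)) = -180050*(-248790 + √121120) = -180050*(-248790 + 4*√7570) = 44794639500 - 720200*√7570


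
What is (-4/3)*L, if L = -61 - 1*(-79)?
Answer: -24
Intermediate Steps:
L = 18 (L = -61 + 79 = 18)
(-4/3)*L = -4/3*18 = -24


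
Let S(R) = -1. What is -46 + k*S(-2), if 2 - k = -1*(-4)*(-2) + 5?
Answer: -51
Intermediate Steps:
k = 5 (k = 2 - (-1*(-4)*(-2) + 5) = 2 - (4*(-2) + 5) = 2 - (-8 + 5) = 2 - 1*(-3) = 2 + 3 = 5)
-46 + k*S(-2) = -46 + 5*(-1) = -46 - 5 = -51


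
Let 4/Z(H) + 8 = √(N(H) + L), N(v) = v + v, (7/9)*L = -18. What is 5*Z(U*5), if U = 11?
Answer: 7 + √266/2 ≈ 15.155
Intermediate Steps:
L = -162/7 (L = (9/7)*(-18) = -162/7 ≈ -23.143)
N(v) = 2*v
Z(H) = 4/(-8 + √(-162/7 + 2*H)) (Z(H) = 4/(-8 + √(2*H - 162/7)) = 4/(-8 + √(-162/7 + 2*H)))
5*Z(U*5) = 5*(28/(-56 + √14*√(-81 + 7*(11*5)))) = 5*(28/(-56 + √14*√(-81 + 7*55))) = 5*(28/(-56 + √14*√(-81 + 385))) = 5*(28/(-56 + √14*√304)) = 5*(28/(-56 + √14*(4*√19))) = 5*(28/(-56 + 4*√266)) = 140/(-56 + 4*√266)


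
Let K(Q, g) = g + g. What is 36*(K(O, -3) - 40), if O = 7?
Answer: -1656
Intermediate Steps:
K(Q, g) = 2*g
36*(K(O, -3) - 40) = 36*(2*(-3) - 40) = 36*(-6 - 40) = 36*(-46) = -1656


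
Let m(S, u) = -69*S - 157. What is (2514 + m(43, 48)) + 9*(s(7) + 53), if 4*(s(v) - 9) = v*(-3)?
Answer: -397/4 ≈ -99.250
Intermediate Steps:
s(v) = 9 - 3*v/4 (s(v) = 9 + (v*(-3))/4 = 9 + (-3*v)/4 = 9 - 3*v/4)
m(S, u) = -157 - 69*S
(2514 + m(43, 48)) + 9*(s(7) + 53) = (2514 + (-157 - 69*43)) + 9*((9 - ¾*7) + 53) = (2514 + (-157 - 2967)) + 9*((9 - 21/4) + 53) = (2514 - 3124) + 9*(15/4 + 53) = -610 + 9*(227/4) = -610 + 2043/4 = -397/4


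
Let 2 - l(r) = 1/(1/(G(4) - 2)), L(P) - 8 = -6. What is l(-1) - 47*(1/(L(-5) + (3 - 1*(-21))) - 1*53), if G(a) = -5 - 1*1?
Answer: 64979/26 ≈ 2499.2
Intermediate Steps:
L(P) = 2 (L(P) = 8 - 6 = 2)
G(a) = -6 (G(a) = -5 - 1 = -6)
l(r) = 10 (l(r) = 2 - 1/(1/(-6 - 2)) = 2 - 1/(1/(-8)) = 2 - 1/(-⅛) = 2 - 1*(-8) = 2 + 8 = 10)
l(-1) - 47*(1/(L(-5) + (3 - 1*(-21))) - 1*53) = 10 - 47*(1/(2 + (3 - 1*(-21))) - 1*53) = 10 - 47*(1/(2 + (3 + 21)) - 53) = 10 - 47*(1/(2 + 24) - 53) = 10 - 47*(1/26 - 53) = 10 - 47*(-1377/26) = 10 + 64719/26 = 64979/26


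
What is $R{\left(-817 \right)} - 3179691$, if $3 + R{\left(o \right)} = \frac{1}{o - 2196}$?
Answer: $- \frac{9580418023}{3013} \approx -3.1797 \cdot 10^{6}$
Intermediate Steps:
$R{\left(o \right)} = -3 + \frac{1}{-2196 + o}$ ($R{\left(o \right)} = -3 + \frac{1}{o - 2196} = -3 + \frac{1}{-2196 + o}$)
$R{\left(-817 \right)} - 3179691 = \frac{6589 - -2451}{-2196 - 817} - 3179691 = \frac{6589 + 2451}{-3013} - 3179691 = \left(- \frac{1}{3013}\right) 9040 - 3179691 = - \frac{9040}{3013} - 3179691 = - \frac{9580418023}{3013}$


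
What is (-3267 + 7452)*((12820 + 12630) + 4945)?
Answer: 127203075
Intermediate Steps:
(-3267 + 7452)*((12820 + 12630) + 4945) = 4185*(25450 + 4945) = 4185*30395 = 127203075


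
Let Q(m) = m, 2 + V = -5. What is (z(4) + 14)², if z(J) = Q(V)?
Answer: 49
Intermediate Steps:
V = -7 (V = -2 - 5 = -7)
z(J) = -7
(z(4) + 14)² = (-7 + 14)² = 7² = 49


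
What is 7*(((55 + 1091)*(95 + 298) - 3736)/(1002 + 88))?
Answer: 1563247/545 ≈ 2868.3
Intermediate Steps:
7*(((55 + 1091)*(95 + 298) - 3736)/(1002 + 88)) = 7*((1146*393 - 3736)/1090) = 7*((450378 - 3736)*(1/1090)) = 7*(446642*(1/1090)) = 7*(223321/545) = 1563247/545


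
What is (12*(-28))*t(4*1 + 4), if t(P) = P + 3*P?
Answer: -10752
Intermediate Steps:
t(P) = 4*P
(12*(-28))*t(4*1 + 4) = (12*(-28))*(4*(4*1 + 4)) = -1344*(4 + 4) = -1344*8 = -336*32 = -10752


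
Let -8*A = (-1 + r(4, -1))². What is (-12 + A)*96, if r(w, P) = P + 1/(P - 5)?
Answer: -3625/3 ≈ -1208.3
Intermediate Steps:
r(w, P) = P + 1/(-5 + P)
A = -169/288 (A = -(-1 + (1 + (-1)² - 5*(-1))/(-5 - 1))²/8 = -(-1 + (1 + 1 + 5)/(-6))²/8 = -(-1 - ⅙*7)²/8 = -(-1 - 7/6)²/8 = -(-13/6)²/8 = -⅛*169/36 = -169/288 ≈ -0.58681)
(-12 + A)*96 = (-12 - 169/288)*96 = -3625/288*96 = -3625/3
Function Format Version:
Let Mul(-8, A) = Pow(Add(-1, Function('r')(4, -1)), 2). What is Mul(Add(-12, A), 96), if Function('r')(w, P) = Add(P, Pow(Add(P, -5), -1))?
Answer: Rational(-3625, 3) ≈ -1208.3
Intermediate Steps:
Function('r')(w, P) = Add(P, Pow(Add(-5, P), -1))
A = Rational(-169, 288) (A = Mul(Rational(-1, 8), Pow(Add(-1, Mul(Pow(Add(-5, -1), -1), Add(1, Pow(-1, 2), Mul(-5, -1)))), 2)) = Mul(Rational(-1, 8), Pow(Add(-1, Mul(Pow(-6, -1), Add(1, 1, 5))), 2)) = Mul(Rational(-1, 8), Pow(Add(-1, Mul(Rational(-1, 6), 7)), 2)) = Mul(Rational(-1, 8), Pow(Add(-1, Rational(-7, 6)), 2)) = Mul(Rational(-1, 8), Pow(Rational(-13, 6), 2)) = Mul(Rational(-1, 8), Rational(169, 36)) = Rational(-169, 288) ≈ -0.58681)
Mul(Add(-12, A), 96) = Mul(Add(-12, Rational(-169, 288)), 96) = Mul(Rational(-3625, 288), 96) = Rational(-3625, 3)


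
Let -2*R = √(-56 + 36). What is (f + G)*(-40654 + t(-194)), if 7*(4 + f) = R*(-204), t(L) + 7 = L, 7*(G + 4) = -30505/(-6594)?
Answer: 13839998945/46158 - 8334420*I*√5/7 ≈ 2.9984e+5 - 2.6623e+6*I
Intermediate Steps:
G = -154127/46158 (G = -4 + (-30505/(-6594))/7 = -4 + (-30505*(-1/6594))/7 = -4 + (⅐)*(30505/6594) = -4 + 30505/46158 = -154127/46158 ≈ -3.3391)
t(L) = -7 + L
R = -I*√5 (R = -√(-56 + 36)/2 = -I*√5 ≈ -2.2361*I)
f = -4 + 204*I*√5/7 (f = -4 + (-I*√5*(-204))/7 = -4 + (204*I*√5)/7 = -4 + 204*I*√5/7 ≈ -4.0 + 65.165*I)
(f + G)*(-40654 + t(-194)) = ((-4 + 204*I*√5/7) - 154127/46158)*(-40654 + (-7 - 194)) = (-338759/46158 + 204*I*√5/7)*(-40654 - 201) = (-338759/46158 + 204*I*√5/7)*(-40855) = 13839998945/46158 - 8334420*I*√5/7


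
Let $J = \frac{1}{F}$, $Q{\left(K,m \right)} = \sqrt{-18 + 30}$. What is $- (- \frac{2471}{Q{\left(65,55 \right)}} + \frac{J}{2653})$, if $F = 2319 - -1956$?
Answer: $- \frac{1}{11341575} + \frac{2471 \sqrt{3}}{6} \approx 713.32$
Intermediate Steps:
$F = 4275$ ($F = 2319 + 1956 = 4275$)
$Q{\left(K,m \right)} = 2 \sqrt{3}$ ($Q{\left(K,m \right)} = \sqrt{12} = 2 \sqrt{3}$)
$J = \frac{1}{4275} \approx 0.00023392$
$- (- \frac{2471}{Q{\left(65,55 \right)}} + \frac{J}{2653}) = - (- \frac{2471}{2 \sqrt{3}} + \frac{1}{4275 \cdot 2653}) = - (- 2471 \frac{\sqrt{3}}{6} + \frac{1}{4275} \cdot \frac{1}{2653}) = - (- \frac{2471 \sqrt{3}}{6} + \frac{1}{11341575}) = - (\frac{1}{11341575} - \frac{2471 \sqrt{3}}{6}) = - \frac{1}{11341575} + \frac{2471 \sqrt{3}}{6}$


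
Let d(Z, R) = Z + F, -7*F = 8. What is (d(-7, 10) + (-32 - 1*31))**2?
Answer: 248004/49 ≈ 5061.3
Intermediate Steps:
F = -8/7 (F = -1/7*8 = -8/7 ≈ -1.1429)
d(Z, R) = -8/7 + Z (d(Z, R) = Z - 8/7 = -8/7 + Z)
(d(-7, 10) + (-32 - 1*31))**2 = ((-8/7 - 7) + (-32 - 1*31))**2 = (-57/7 + (-32 - 31))**2 = (-57/7 - 63)**2 = (-498/7)**2 = 248004/49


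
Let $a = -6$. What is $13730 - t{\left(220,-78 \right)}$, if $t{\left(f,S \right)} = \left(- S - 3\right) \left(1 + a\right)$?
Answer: $14105$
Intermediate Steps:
$t{\left(f,S \right)} = 15 + 5 S$ ($t{\left(f,S \right)} = \left(- S - 3\right) \left(1 - 6\right) = \left(-3 - S\right) \left(-5\right) = 15 + 5 S$)
$13730 - t{\left(220,-78 \right)} = 13730 - \left(15 + 5 \left(-78\right)\right) = 13730 - \left(15 - 390\right) = 13730 - -375 = 13730 + 375 = 14105$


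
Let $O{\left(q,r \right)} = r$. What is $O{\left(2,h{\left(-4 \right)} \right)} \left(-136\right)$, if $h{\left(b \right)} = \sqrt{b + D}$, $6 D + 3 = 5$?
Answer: $- \frac{136 i \sqrt{33}}{3} \approx - 260.42 i$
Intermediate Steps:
$D = \frac{1}{3}$ ($D = - \frac{1}{2} + \frac{1}{6} \cdot 5 = - \frac{1}{2} + \frac{5}{6} = \frac{1}{3} \approx 0.33333$)
$h{\left(b \right)} = \sqrt{\frac{1}{3} + b}$ ($h{\left(b \right)} = \sqrt{b + \frac{1}{3}} = \sqrt{\frac{1}{3} + b}$)
$O{\left(2,h{\left(-4 \right)} \right)} \left(-136\right) = \frac{\sqrt{3 + 9 \left(-4\right)}}{3} \left(-136\right) = \frac{\sqrt{3 - 36}}{3} \left(-136\right) = \frac{\sqrt{-33}}{3} \left(-136\right) = \frac{i \sqrt{33}}{3} \left(-136\right) = - \frac{136 i \sqrt{33}}{3}$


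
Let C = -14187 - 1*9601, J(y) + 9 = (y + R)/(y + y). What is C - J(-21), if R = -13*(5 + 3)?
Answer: -998843/42 ≈ -23782.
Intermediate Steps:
R = -104 (R = -13*8 = -104)
J(y) = -9 + (-104 + y)/(2*y) (J(y) = -9 + (y - 104)/(y + y) = -9 + (-104 + y)/((2*y)) = -9 + (-104 + y)*(1/(2*y)) = -9 + (-104 + y)/(2*y))
C = -23788 (C = -14187 - 9601 = -23788)
C - J(-21) = -23788 - (-17/2 - 52/(-21)) = -23788 - (-17/2 - 52*(-1/21)) = -23788 - (-17/2 + 52/21) = -23788 - 1*(-253/42) = -23788 + 253/42 = -998843/42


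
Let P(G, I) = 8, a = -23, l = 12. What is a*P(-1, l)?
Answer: -184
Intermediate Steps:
a*P(-1, l) = -23*8 = -184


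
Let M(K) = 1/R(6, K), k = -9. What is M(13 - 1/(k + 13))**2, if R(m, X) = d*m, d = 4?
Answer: 1/576 ≈ 0.0017361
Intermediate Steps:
R(m, X) = 4*m
M(K) = 1/24 (M(K) = 1/(4*6) = 1/24)
M(13 - 1/(k + 13))**2 = (1/24)**2 = 1/576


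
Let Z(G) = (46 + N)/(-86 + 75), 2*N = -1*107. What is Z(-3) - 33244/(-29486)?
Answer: 586829/324346 ≈ 1.8093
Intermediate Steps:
N = -107/2 (N = (-1*107)/2 = (1/2)*(-107) = -107/2 ≈ -53.500)
Z(G) = 15/22 (Z(G) = (46 - 107/2)/(-86 + 75) = -15/2/(-11) = -15/2*(-1/11) = 15/22)
Z(-3) - 33244/(-29486) = 15/22 - 33244/(-29486) = 15/22 - 33244*(-1)/29486 = 15/22 - 1*(-16622/14743) = 15/22 + 16622/14743 = 586829/324346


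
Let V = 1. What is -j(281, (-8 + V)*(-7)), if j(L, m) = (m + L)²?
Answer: -108900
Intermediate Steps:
j(L, m) = (L + m)²
-j(281, (-8 + V)*(-7)) = -(281 + (-8 + 1)*(-7))² = -(281 - 7*(-7))² = -(281 + 49)² = -1*330² = -1*108900 = -108900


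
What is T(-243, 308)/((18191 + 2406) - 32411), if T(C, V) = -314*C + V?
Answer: -38305/5907 ≈ -6.4847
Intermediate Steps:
T(C, V) = V - 314*C
T(-243, 308)/((18191 + 2406) - 32411) = (308 - 314*(-243))/((18191 + 2406) - 32411) = (308 + 76302)/(20597 - 32411) = 76610/(-11814) = 76610*(-1/11814) = -38305/5907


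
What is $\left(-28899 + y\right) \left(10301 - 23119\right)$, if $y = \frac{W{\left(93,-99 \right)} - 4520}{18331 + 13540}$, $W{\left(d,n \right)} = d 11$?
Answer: $\frac{407101238492}{1099} \approx 3.7043 \cdot 10^{8}$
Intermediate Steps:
$W{\left(d,n \right)} = 11 d$
$y = - \frac{3497}{31871}$ ($y = \frac{11 \cdot 93 - 4520}{18331 + 13540} = \frac{1023 - 4520}{31871} = \left(-3497\right) \frac{1}{31871} = - \frac{3497}{31871} \approx -0.10972$)
$\left(-28899 + y\right) \left(10301 - 23119\right) = \left(-28899 - \frac{3497}{31871}\right) \left(10301 - 23119\right) = \left(- \frac{921043526}{31871}\right) \left(-12818\right) = \frac{407101238492}{1099}$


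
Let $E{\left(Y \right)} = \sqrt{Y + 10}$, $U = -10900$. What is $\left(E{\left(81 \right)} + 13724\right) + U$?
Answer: $2824 + \sqrt{91} \approx 2833.5$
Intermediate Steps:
$E{\left(Y \right)} = \sqrt{10 + Y}$
$\left(E{\left(81 \right)} + 13724\right) + U = \left(\sqrt{10 + 81} + 13724\right) - 10900 = \left(\sqrt{91} + 13724\right) - 10900 = \left(13724 + \sqrt{91}\right) - 10900 = 2824 + \sqrt{91}$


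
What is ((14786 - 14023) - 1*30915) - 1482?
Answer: -31634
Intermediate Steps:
((14786 - 14023) - 1*30915) - 1482 = (763 - 30915) - 1482 = -30152 - 1482 = -31634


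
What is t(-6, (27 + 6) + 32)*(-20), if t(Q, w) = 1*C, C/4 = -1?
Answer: 80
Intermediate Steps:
C = -4 (C = 4*(-1) = -4)
t(Q, w) = -4 (t(Q, w) = 1*(-4) = -4)
t(-6, (27 + 6) + 32)*(-20) = -4*(-20) = 80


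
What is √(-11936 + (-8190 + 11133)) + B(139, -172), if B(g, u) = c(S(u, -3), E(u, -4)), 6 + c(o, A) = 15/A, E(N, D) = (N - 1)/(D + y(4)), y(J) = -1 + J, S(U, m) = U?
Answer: -1023/173 + 23*I*√17 ≈ -5.9133 + 94.831*I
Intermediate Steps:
E(N, D) = (-1 + N)/(3 + D) (E(N, D) = (N - 1)/(D + (-1 + 4)) = (-1 + N)/(D + 3) = (-1 + N)/(3 + D))
c(o, A) = -6 + 15/A
B(g, u) = -6 + 15/(1 - u) (B(g, u) = -6 + 15/(((-1 + u)/(3 - 4))) = -6 + 15/(((-1 + u)/(-1))) = -6 + 15/((-(-1 + u))) = -6 + 15/(1 - u))
√(-11936 + (-8190 + 11133)) + B(139, -172) = √(-11936 + (-8190 + 11133)) + 3*(3 + 2*(-172))/(1 - 1*(-172)) = √(-11936 + 2943) + 3*(3 - 344)/(1 + 172) = √(-8993) + 3*(-341)/173 = 23*I*√17 + 3*(1/173)*(-341) = 23*I*√17 - 1023/173 = -1023/173 + 23*I*√17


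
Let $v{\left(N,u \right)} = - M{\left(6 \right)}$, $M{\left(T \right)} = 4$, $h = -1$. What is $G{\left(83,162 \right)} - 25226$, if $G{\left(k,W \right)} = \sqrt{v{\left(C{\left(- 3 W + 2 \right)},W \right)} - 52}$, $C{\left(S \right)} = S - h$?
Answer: $-25226 + 2 i \sqrt{14} \approx -25226.0 + 7.4833 i$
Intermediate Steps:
$C{\left(S \right)} = 1 + S$ ($C{\left(S \right)} = S - -1 = S + 1 = 1 + S$)
$v{\left(N,u \right)} = -4$ ($v{\left(N,u \right)} = \left(-1\right) 4 = -4$)
$G{\left(k,W \right)} = 2 i \sqrt{14}$ ($G{\left(k,W \right)} = \sqrt{-4 - 52} = \sqrt{-56} = 2 i \sqrt{14}$)
$G{\left(83,162 \right)} - 25226 = 2 i \sqrt{14} - 25226 = -25226 + 2 i \sqrt{14}$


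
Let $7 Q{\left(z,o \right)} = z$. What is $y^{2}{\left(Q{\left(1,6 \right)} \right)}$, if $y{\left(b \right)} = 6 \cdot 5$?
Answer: $900$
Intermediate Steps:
$Q{\left(z,o \right)} = \frac{z}{7}$
$y{\left(b \right)} = 30$
$y^{2}{\left(Q{\left(1,6 \right)} \right)} = 30^{2} = 900$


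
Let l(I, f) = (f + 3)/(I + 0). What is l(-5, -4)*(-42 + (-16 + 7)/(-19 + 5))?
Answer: -579/70 ≈ -8.2714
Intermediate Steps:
l(I, f) = (3 + f)/I
l(-5, -4)*(-42 + (-16 + 7)/(-19 + 5)) = ((3 - 4)/(-5))*(-42 + (-16 + 7)/(-19 + 5)) = (-1/5*(-1))*(-42 - 9/(-14)) = (-42 - 9*(-1/14))/5 = (-42 + 9/14)/5 = (1/5)*(-579/14) = -579/70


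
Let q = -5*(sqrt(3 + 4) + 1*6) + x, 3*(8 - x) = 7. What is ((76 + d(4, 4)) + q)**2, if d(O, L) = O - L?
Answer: 25600/9 - 1550*sqrt(7)/3 ≈ 1477.5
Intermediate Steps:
x = 17/3 (x = 8 - 1/3*7 = 8 - 7/3 = 17/3 ≈ 5.6667)
q = -73/3 - 5*sqrt(7) (q = -5*(sqrt(3 + 4) + 1*6) + 17/3 = -5*(sqrt(7) + 6) + 17/3 = -5*(6 + sqrt(7)) + 17/3 = (-30 - 5*sqrt(7)) + 17/3 = -73/3 - 5*sqrt(7) ≈ -37.562)
((76 + d(4, 4)) + q)**2 = ((76 + (4 - 1*4)) + (-73/3 - 5*sqrt(7)))**2 = ((76 + (4 - 4)) + (-73/3 - 5*sqrt(7)))**2 = ((76 + 0) + (-73/3 - 5*sqrt(7)))**2 = (76 + (-73/3 - 5*sqrt(7)))**2 = (155/3 - 5*sqrt(7))**2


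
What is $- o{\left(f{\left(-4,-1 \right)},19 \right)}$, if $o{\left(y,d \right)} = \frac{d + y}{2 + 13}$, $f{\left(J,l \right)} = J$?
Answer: $-1$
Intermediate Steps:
$o{\left(y,d \right)} = \frac{d}{15} + \frac{y}{15}$ ($o{\left(y,d \right)} = \frac{d + y}{15} = \left(d + y\right) \frac{1}{15} = \frac{d}{15} + \frac{y}{15}$)
$- o{\left(f{\left(-4,-1 \right)},19 \right)} = - (\frac{1}{15} \cdot 19 + \frac{1}{15} \left(-4\right)) = - (\frac{19}{15} - \frac{4}{15}) = \left(-1\right) 1 = -1$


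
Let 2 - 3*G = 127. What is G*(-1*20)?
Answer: 2500/3 ≈ 833.33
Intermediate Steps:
G = -125/3 (G = 2/3 - 1/3*127 = 2/3 - 127/3 = -125/3 ≈ -41.667)
G*(-1*20) = -(-125)*20/3 = -125/3*(-20) = 2500/3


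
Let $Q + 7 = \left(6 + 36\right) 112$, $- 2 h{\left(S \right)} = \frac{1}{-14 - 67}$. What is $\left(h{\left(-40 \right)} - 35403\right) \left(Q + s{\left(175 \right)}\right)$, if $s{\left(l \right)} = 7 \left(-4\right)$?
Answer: $- \frac{26778045665}{162} \approx -1.653 \cdot 10^{8}$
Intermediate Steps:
$h{\left(S \right)} = \frac{1}{162}$ ($h{\left(S \right)} = - \frac{1}{2 \left(-14 - 67\right)} = - \frac{1}{2 \left(-81\right)} = \left(- \frac{1}{2}\right) \left(- \frac{1}{81}\right) = \frac{1}{162}$)
$s{\left(l \right)} = -28$
$Q = 4697$ ($Q = -7 + \left(6 + 36\right) 112 = -7 + 42 \cdot 112 = -7 + 4704 = 4697$)
$\left(h{\left(-40 \right)} - 35403\right) \left(Q + s{\left(175 \right)}\right) = \left(\frac{1}{162} - 35403\right) \left(4697 - 28\right) = \left(- \frac{5735285}{162}\right) 4669 = - \frac{26778045665}{162}$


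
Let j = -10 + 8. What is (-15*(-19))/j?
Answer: -285/2 ≈ -142.50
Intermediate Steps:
j = -2
(-15*(-19))/j = -15*(-19)/(-2) = 285*(-½) = -285/2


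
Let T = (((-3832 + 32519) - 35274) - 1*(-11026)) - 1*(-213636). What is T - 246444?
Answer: -28369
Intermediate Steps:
T = 218075 (T = ((28687 - 35274) + 11026) + 213636 = (-6587 + 11026) + 213636 = 4439 + 213636 = 218075)
T - 246444 = 218075 - 246444 = -28369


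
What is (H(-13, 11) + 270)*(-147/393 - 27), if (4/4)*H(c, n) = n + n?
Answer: -1047112/131 ≈ -7993.2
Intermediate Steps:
H(c, n) = 2*n (H(c, n) = n + n = 2*n)
(H(-13, 11) + 270)*(-147/393 - 27) = (2*11 + 270)*(-147/393 - 27) = (22 + 270)*(-147*1/393 - 27) = 292*(-49/131 - 27) = 292*(-3586/131) = -1047112/131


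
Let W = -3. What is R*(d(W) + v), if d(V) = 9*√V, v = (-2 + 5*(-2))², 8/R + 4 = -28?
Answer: -36 - 9*I*√3/4 ≈ -36.0 - 3.8971*I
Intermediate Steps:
R = -¼ (R = 8/(-4 - 28) = 8/(-32) = 8*(-1/32) = -¼ ≈ -0.25000)
v = 144 (v = (-2 - 10)² = (-12)² = 144)
R*(d(W) + v) = -(9*√(-3) + 144)/4 = -(9*(I*√3) + 144)/4 = -(9*I*√3 + 144)/4 = -(144 + 9*I*√3)/4 = -36 - 9*I*√3/4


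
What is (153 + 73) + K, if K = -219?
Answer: 7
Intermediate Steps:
(153 + 73) + K = (153 + 73) - 219 = 226 - 219 = 7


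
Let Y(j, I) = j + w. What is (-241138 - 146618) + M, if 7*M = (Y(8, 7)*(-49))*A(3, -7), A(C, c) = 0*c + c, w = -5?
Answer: -387609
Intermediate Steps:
A(C, c) = c (A(C, c) = 0 + c = c)
Y(j, I) = -5 + j (Y(j, I) = j - 5 = -5 + j)
M = 147 (M = (((-5 + 8)*(-49))*(-7))/7 = ((3*(-49))*(-7))/7 = (-147*(-7))/7 = (1/7)*1029 = 147)
(-241138 - 146618) + M = (-241138 - 146618) + 147 = -387756 + 147 = -387609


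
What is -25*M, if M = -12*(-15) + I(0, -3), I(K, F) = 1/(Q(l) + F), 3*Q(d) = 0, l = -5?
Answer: -13475/3 ≈ -4491.7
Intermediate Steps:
Q(d) = 0 (Q(d) = (⅓)*0 = 0)
I(K, F) = 1/F (I(K, F) = 1/(0 + F) = 1/F)
M = 539/3 (M = -12*(-15) + 1/(-3) = 180 - ⅓ = 539/3 ≈ 179.67)
-25*M = -25*539/3 = -13475/3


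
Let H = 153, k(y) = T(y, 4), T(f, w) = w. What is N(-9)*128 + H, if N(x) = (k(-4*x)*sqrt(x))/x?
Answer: 153 - 512*I/3 ≈ 153.0 - 170.67*I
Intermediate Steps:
k(y) = 4
N(x) = 4/sqrt(x) (N(x) = (4*sqrt(x))/x = 4/sqrt(x))
N(-9)*128 + H = (4/sqrt(-9))*128 + 153 = (4*(-I/3))*128 + 153 = -4*I/3*128 + 153 = -512*I/3 + 153 = 153 - 512*I/3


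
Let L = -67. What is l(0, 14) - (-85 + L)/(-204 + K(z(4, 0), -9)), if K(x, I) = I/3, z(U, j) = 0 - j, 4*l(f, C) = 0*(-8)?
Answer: -152/207 ≈ -0.73430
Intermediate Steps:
l(f, C) = 0 (l(f, C) = (0*(-8))/4 = (1/4)*0 = 0)
z(U, j) = -j
K(x, I) = I/3 (K(x, I) = I*(1/3) = I/3)
l(0, 14) - (-85 + L)/(-204 + K(z(4, 0), -9)) = 0 - (-85 - 67)/(-204 + (1/3)*(-9)) = 0 - (-152)/(-204 - 3) = 0 - (-152)/(-207) = 0 - (-152)*(-1)/207 = 0 - 1*152/207 = 0 - 152/207 = -152/207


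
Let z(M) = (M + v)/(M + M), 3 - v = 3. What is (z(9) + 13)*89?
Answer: 2403/2 ≈ 1201.5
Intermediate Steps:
v = 0 (v = 3 - 1*3 = 3 - 3 = 0)
z(M) = ½ (z(M) = (M + 0)/(M + M) = M/((2*M)) = M*(1/(2*M)) = ½)
(z(9) + 13)*89 = (½ + 13)*89 = (27/2)*89 = 2403/2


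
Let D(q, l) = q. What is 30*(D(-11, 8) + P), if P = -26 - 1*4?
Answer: -1230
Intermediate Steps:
P = -30 (P = -26 - 4 = -30)
30*(D(-11, 8) + P) = 30*(-11 - 30) = 30*(-41) = -1230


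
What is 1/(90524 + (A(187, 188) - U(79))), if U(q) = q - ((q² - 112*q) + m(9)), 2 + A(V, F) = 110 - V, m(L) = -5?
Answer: 1/87754 ≈ 1.1395e-5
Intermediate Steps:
A(V, F) = 108 - V (A(V, F) = -2 + (110 - V) = 108 - V)
U(q) = 5 - q² + 113*q (U(q) = q - ((q² - 112*q) - 5) = q - (-5 + q² - 112*q) = q + (5 - q² + 112*q) = 5 - q² + 113*q)
1/(90524 + (A(187, 188) - U(79))) = 1/(90524 + ((108 - 1*187) - (5 - 1*79² + 113*79))) = 1/(90524 + ((108 - 187) - (5 - 1*6241 + 8927))) = 1/(90524 + (-79 - (5 - 6241 + 8927))) = 1/(90524 + (-79 - 1*2691)) = 1/(90524 + (-79 - 2691)) = 1/(90524 - 2770) = 1/87754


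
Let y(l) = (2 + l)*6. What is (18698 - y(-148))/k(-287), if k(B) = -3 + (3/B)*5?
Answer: -2808869/438 ≈ -6412.9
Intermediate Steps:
y(l) = 12 + 6*l
k(B) = -3 + 15/B
(18698 - y(-148))/k(-287) = (18698 - (12 + 6*(-148)))/(-3 + 15/(-287)) = (18698 - (12 - 888))/(-3 + 15*(-1/287)) = (18698 - 1*(-876))/(-3 - 15/287) = (18698 + 876)/(-876/287) = 19574*(-287/876) = -2808869/438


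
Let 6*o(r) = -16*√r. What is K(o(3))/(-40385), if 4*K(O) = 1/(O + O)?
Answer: √3/2584640 ≈ 6.7013e-7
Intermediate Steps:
o(r) = -8*√r/3 (o(r) = (-16*√r)/6 = -8*√r/3)
K(O) = 1/(8*O) (K(O) = 1/(4*(O + O)) = 1/(4*((2*O))) = (1/(2*O))/4 = 1/(8*O))
K(o(3))/(-40385) = (1/(8*((-8*√3/3))))/(-40385) = ((-√3/8)/8)*(-1/40385) = -√3/64*(-1/40385) = √3/2584640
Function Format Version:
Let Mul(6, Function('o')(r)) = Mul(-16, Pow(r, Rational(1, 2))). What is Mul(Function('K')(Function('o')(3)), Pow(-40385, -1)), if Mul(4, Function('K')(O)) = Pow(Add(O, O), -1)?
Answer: Mul(Rational(1, 2584640), Pow(3, Rational(1, 2))) ≈ 6.7013e-7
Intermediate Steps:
Function('o')(r) = Mul(Rational(-8, 3), Pow(r, Rational(1, 2))) (Function('o')(r) = Mul(Rational(1, 6), Mul(-16, Pow(r, Rational(1, 2)))) = Mul(Rational(-8, 3), Pow(r, Rational(1, 2))))
Function('K')(O) = Mul(Rational(1, 8), Pow(O, -1)) (Function('K')(O) = Mul(Rational(1, 4), Pow(Add(O, O), -1)) = Mul(Rational(1, 4), Pow(Mul(2, O), -1)) = Mul(Rational(1, 4), Mul(Rational(1, 2), Pow(O, -1))) = Mul(Rational(1, 8), Pow(O, -1)))
Mul(Function('K')(Function('o')(3)), Pow(-40385, -1)) = Mul(Mul(Rational(1, 8), Pow(Mul(Rational(-8, 3), Pow(3, Rational(1, 2))), -1)), Pow(-40385, -1)) = Mul(Mul(Rational(1, 8), Mul(Rational(-1, 8), Pow(3, Rational(1, 2)))), Rational(-1, 40385)) = Mul(Mul(Rational(-1, 64), Pow(3, Rational(1, 2))), Rational(-1, 40385)) = Mul(Rational(1, 2584640), Pow(3, Rational(1, 2)))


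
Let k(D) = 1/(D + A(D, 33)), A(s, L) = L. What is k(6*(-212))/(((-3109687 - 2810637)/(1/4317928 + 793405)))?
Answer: 3425865664841/31673217100384608 ≈ 0.00010816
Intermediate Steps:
k(D) = 1/(33 + D) (k(D) = 1/(D + 33) = 1/(33 + D))
k(6*(-212))/(((-3109687 - 2810637)/(1/4317928 + 793405))) = 1/((33 + 6*(-212))*(((-3109687 - 2810637)/(1/4317928 + 793405)))) = 1/((33 - 1272)*((-5920324/(1/4317928 + 793405)))) = 1/((-1239)*((-5920324/3425865664841/4317928))) = -1/(1239*((-5920324*4317928/3425865664841))) = -1/(1239*(-25563532768672/3425865664841)) = -1/1239*(-3425865664841/25563532768672) = 3425865664841/31673217100384608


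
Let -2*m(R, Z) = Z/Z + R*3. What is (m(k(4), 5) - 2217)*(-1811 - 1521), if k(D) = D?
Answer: 7408702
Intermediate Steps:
m(R, Z) = -½ - 3*R/2 (m(R, Z) = -(Z/Z + R*3)/2 = -(1 + 3*R)/2 = -½ - 3*R/2)
(m(k(4), 5) - 2217)*(-1811 - 1521) = ((-½ - 3/2*4) - 2217)*(-1811 - 1521) = ((-½ - 6) - 2217)*(-3332) = (-13/2 - 2217)*(-3332) = -4447/2*(-3332) = 7408702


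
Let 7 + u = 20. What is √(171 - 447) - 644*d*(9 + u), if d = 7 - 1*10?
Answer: 42504 + 2*I*√69 ≈ 42504.0 + 16.613*I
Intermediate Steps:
d = -3 (d = 7 - 10 = -3)
u = 13 (u = -7 + 20 = 13)
√(171 - 447) - 644*d*(9 + u) = √(171 - 447) - (-1932)*(9 + 13) = √(-276) - (-1932)*22 = 2*I*√69 - 644*(-66) = 2*I*√69 + 42504 = 42504 + 2*I*√69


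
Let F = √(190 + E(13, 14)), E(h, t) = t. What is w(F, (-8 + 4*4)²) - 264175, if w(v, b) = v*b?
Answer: -264175 + 128*√51 ≈ -2.6326e+5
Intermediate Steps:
F = 2*√51 (F = √(190 + 14) = √204 = 2*√51 ≈ 14.283)
w(v, b) = b*v
w(F, (-8 + 4*4)²) - 264175 = (-8 + 4*4)²*(2*√51) - 264175 = (-8 + 16)²*(2*√51) - 264175 = 8²*(2*√51) - 264175 = 64*(2*√51) - 264175 = 128*√51 - 264175 = -264175 + 128*√51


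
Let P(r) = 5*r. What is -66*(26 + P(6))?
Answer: -3696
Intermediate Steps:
-66*(26 + P(6)) = -66*(26 + 5*6) = -66*(26 + 30) = -66*56 = -3696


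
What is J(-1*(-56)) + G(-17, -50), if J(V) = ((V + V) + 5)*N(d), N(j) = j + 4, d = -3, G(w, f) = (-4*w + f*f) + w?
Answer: 2668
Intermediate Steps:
G(w, f) = f² - 3*w (G(w, f) = (-4*w + f²) + w = (f² - 4*w) + w = f² - 3*w)
N(j) = 4 + j
J(V) = 5 + 2*V (J(V) = ((V + V) + 5)*(4 - 3) = (2*V + 5)*1 = (5 + 2*V)*1 = 5 + 2*V)
J(-1*(-56)) + G(-17, -50) = (5 + 2*(-1*(-56))) + ((-50)² - 3*(-17)) = (5 + 2*56) + (2500 + 51) = (5 + 112) + 2551 = 117 + 2551 = 2668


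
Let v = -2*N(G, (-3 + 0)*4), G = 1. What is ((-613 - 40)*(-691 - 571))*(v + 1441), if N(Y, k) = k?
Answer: 1207285990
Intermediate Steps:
v = 24 (v = -2*(-3 + 0)*4 = -(-6)*4 = -2*(-12) = 24)
((-613 - 40)*(-691 - 571))*(v + 1441) = ((-613 - 40)*(-691 - 571))*(24 + 1441) = -653*(-1262)*1465 = 824086*1465 = 1207285990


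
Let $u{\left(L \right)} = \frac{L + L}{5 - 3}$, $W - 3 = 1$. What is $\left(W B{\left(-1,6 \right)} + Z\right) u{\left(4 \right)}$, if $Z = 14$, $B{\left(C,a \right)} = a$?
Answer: $152$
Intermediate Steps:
$W = 4$ ($W = 3 + 1 = 4$)
$u{\left(L \right)} = L$ ($u{\left(L \right)} = \frac{2 L}{2} = 2 L \frac{1}{2} = L$)
$\left(W B{\left(-1,6 \right)} + Z\right) u{\left(4 \right)} = \left(4 \cdot 6 + 14\right) 4 = \left(24 + 14\right) 4 = 38 \cdot 4 = 152$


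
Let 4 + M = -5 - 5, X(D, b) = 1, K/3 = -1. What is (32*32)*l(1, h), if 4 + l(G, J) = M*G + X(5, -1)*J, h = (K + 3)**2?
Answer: -18432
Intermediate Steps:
K = -3 (K = 3*(-1) = -3)
M = -14 (M = -4 + (-5 - 5) = -4 - 10 = -14)
h = 0 (h = (-3 + 3)**2 = 0**2 = 0)
l(G, J) = -4 + J - 14*G (l(G, J) = -4 + (-14*G + 1*J) = -4 + (-14*G + J) = -4 + (J - 14*G) = -4 + J - 14*G)
(32*32)*l(1, h) = (32*32)*(-4 + 0 - 14*1) = 1024*(-4 + 0 - 14) = 1024*(-18) = -18432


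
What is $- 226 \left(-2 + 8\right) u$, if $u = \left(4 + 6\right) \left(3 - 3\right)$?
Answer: $0$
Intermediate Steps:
$u = 0$ ($u = 10 \cdot 0 = 0$)
$- 226 \left(-2 + 8\right) u = - 226 \left(-2 + 8\right) 0 = - 226 \cdot 6 \cdot 0 = \left(-226\right) 0 = 0$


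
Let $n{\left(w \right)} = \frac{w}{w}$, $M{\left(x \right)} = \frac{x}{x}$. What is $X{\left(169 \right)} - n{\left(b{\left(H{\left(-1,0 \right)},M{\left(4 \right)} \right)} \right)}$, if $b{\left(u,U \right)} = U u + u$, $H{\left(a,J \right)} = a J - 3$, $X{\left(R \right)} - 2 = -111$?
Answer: $-110$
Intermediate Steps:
$M{\left(x \right)} = 1$
$X{\left(R \right)} = -109$ ($X{\left(R \right)} = 2 - 111 = -109$)
$H{\left(a,J \right)} = -3 + J a$ ($H{\left(a,J \right)} = J a - 3 = -3 + J a$)
$b{\left(u,U \right)} = u + U u$
$n{\left(w \right)} = 1$
$X{\left(169 \right)} - n{\left(b{\left(H{\left(-1,0 \right)},M{\left(4 \right)} \right)} \right)} = -109 - 1 = -110$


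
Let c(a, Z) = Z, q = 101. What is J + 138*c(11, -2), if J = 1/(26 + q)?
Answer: -35051/127 ≈ -275.99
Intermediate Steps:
J = 1/127 (J = 1/(26 + 101) = 1/127 ≈ 0.0078740)
J + 138*c(11, -2) = 1/127 + 138*(-2) = 1/127 - 276 = -35051/127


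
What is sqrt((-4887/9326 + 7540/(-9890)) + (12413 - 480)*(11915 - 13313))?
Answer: I*sqrt(1419189047804859024722)/9223414 ≈ 4084.4*I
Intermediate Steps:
sqrt((-4887/9326 + 7540/(-9890)) + (12413 - 480)*(11915 - 13313)) = sqrt((-4887*1/9326 + 7540*(-1/9890)) + 11933*(-1398)) = sqrt((-4887/9326 - 754/989) - 16682334) = sqrt(-11865047/9223414 - 16682334) = sqrt(-153868084833323/9223414) = I*sqrt(1419189047804859024722)/9223414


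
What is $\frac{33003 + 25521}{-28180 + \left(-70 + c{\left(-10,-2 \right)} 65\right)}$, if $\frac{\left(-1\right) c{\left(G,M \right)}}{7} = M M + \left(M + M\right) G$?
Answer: $- \frac{9754}{8045} \approx -1.2124$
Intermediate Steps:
$c{\left(G,M \right)} = - 7 M^{2} - 14 G M$ ($c{\left(G,M \right)} = - 7 \left(M M + \left(M + M\right) G\right) = - 7 \left(M^{2} + 2 M G\right) = - 7 \left(M^{2} + 2 G M\right) = - 7 M^{2} - 14 G M$)
$\frac{33003 + 25521}{-28180 + \left(-70 + c{\left(-10,-2 \right)} 65\right)} = \frac{33003 + 25521}{-28180 + \left(-70 + \left(-7\right) \left(-2\right) \left(-2 + 2 \left(-10\right)\right) 65\right)} = \frac{58524}{-28180 + \left(-70 + \left(-7\right) \left(-2\right) \left(-2 - 20\right) 65\right)} = \frac{58524}{-28180 + \left(-70 + \left(-7\right) \left(-2\right) \left(-22\right) 65\right)} = \frac{58524}{-28180 - 20090} = \frac{58524}{-48270} = 58524 \left(- \frac{1}{48270}\right) = - \frac{9754}{8045}$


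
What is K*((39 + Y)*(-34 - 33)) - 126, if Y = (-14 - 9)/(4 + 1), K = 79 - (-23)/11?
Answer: -10286338/55 ≈ -1.8702e+5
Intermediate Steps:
K = 892/11 (K = 79 - (-23)/11 = 79 - 1*(-23/11) = 79 + 23/11 = 892/11 ≈ 81.091)
Y = -23/5 ≈ -4.6000
K*((39 + Y)*(-34 - 33)) - 126 = 892*((39 - 23/5)*(-34 - 33))/11 - 126 = 892*((172/5)*(-67))/11 - 126 = (892/11)*(-11524/5) - 126 = -10279408/55 - 126 = -10286338/55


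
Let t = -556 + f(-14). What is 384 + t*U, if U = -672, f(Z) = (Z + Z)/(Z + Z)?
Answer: 373344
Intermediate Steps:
f(Z) = 1 (f(Z) = (2*Z)/((2*Z)) = (2*Z)*(1/(2*Z)) = 1)
t = -555 (t = -556 + 1 = -555)
384 + t*U = 384 - 555*(-672) = 384 + 372960 = 373344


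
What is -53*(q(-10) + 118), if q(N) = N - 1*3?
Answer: -5565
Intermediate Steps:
q(N) = -3 + N (q(N) = N - 3 = -3 + N)
-53*(q(-10) + 118) = -53*((-3 - 10) + 118) = -53*(-13 + 118) = -53*105 = -5565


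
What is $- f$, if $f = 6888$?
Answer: $-6888$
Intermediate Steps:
$- f = \left(-1\right) 6888 = -6888$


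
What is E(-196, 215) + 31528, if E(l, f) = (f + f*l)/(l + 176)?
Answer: 134497/4 ≈ 33624.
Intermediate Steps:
E(l, f) = (f + f*l)/(176 + l)
E(-196, 215) + 31528 = 215*(1 - 196)/(176 - 196) + 31528 = 215*(-195)/(-20) + 31528 = 215*(-1/20)*(-195) + 31528 = 8385/4 + 31528 = 134497/4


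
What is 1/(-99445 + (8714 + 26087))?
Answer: -1/64644 ≈ -1.5469e-5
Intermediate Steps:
1/(-99445 + (8714 + 26087)) = 1/(-99445 + 34801) = 1/(-64644) = -1/64644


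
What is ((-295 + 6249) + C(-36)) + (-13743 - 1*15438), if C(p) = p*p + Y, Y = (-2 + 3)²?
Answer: -21930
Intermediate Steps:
Y = 1 (Y = 1² = 1)
C(p) = 1 + p² (C(p) = p*p + 1 = p² + 1 = 1 + p²)
((-295 + 6249) + C(-36)) + (-13743 - 1*15438) = ((-295 + 6249) + (1 + (-36)²)) + (-13743 - 1*15438) = (5954 + (1 + 1296)) + (-13743 - 15438) = (5954 + 1297) - 29181 = 7251 - 29181 = -21930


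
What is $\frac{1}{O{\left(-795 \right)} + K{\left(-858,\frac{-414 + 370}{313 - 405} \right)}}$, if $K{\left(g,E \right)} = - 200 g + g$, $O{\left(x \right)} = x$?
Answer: $\frac{1}{169947} \approx 5.8842 \cdot 10^{-6}$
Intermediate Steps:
$K{\left(g,E \right)} = - 199 g$
$\frac{1}{O{\left(-795 \right)} + K{\left(-858,\frac{-414 + 370}{313 - 405} \right)}} = \frac{1}{-795 - -170742} = \frac{1}{-795 + 170742} = \frac{1}{169947}$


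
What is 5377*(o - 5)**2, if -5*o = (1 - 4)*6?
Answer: 263473/25 ≈ 10539.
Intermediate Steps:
o = 18/5 (o = -(1 - 4)*6/5 = -(-3)*6/5 = -1/5*(-18) = 18/5 ≈ 3.6000)
5377*(o - 5)**2 = 5377*(18/5 - 5)**2 = 5377*(-7/5)**2 = 5377*(49/25) = 263473/25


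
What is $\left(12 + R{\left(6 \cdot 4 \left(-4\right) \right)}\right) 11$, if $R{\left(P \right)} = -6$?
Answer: $66$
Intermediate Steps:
$\left(12 + R{\left(6 \cdot 4 \left(-4\right) \right)}\right) 11 = \left(12 - 6\right) 11 = 6 \cdot 11 = 66$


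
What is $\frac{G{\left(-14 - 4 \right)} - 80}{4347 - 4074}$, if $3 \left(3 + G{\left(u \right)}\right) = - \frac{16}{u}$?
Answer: $- \frac{319}{1053} \approx -0.30294$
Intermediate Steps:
$G{\left(u \right)} = -3 - \frac{16}{3 u}$ ($G{\left(u \right)} = -3 + \frac{\left(-16\right) \frac{1}{u}}{3} = -3 - \frac{16}{3 u}$)
$\frac{G{\left(-14 - 4 \right)} - 80}{4347 - 4074} = \frac{\left(-3 - \frac{16}{3 \left(-14 - 4\right)}\right) - 80}{4347 - 4074} = \frac{\left(-3 - \frac{16}{3 \left(-14 - 4\right)}\right) - 80}{273} = \left(\left(-3 - \frac{16}{3 \left(-18\right)}\right) - 80\right) \frac{1}{273} = \left(\left(-3 - - \frac{8}{27}\right) - 80\right) \frac{1}{273} = \left(\left(-3 + \frac{8}{27}\right) - 80\right) \frac{1}{273} = \left(- \frac{73}{27} - 80\right) \frac{1}{273} = \left(- \frac{2233}{27}\right) \frac{1}{273} = - \frac{319}{1053}$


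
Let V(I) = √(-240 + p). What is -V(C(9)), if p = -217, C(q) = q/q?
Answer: -I*√457 ≈ -21.378*I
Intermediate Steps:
C(q) = 1
V(I) = I*√457 (V(I) = √(-240 - 217) = √(-457) = I*√457)
-V(C(9)) = -I*√457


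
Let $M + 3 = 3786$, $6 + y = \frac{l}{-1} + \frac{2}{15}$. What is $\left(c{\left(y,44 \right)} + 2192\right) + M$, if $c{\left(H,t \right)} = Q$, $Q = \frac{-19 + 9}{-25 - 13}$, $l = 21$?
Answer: $\frac{113530}{19} \approx 5975.3$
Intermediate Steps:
$Q = \frac{5}{19}$ ($Q = - \frac{10}{-38} = \left(-10\right) \left(- \frac{1}{38}\right) = \frac{5}{19} \approx 0.26316$)
$y = - \frac{403}{15}$ ($y = -6 + \left(\frac{21}{-1} + \frac{2}{15}\right) = -6 + \left(21 \left(-1\right) + 2 \cdot \frac{1}{15}\right) = -6 + \left(-21 + \frac{2}{15}\right) = -6 - \frac{313}{15} = - \frac{403}{15} \approx -26.867$)
$c{\left(H,t \right)} = \frac{5}{19}$
$M = 3783$ ($M = -3 + 3786 = 3783$)
$\left(c{\left(y,44 \right)} + 2192\right) + M = \left(\frac{5}{19} + 2192\right) + 3783 = \frac{41653}{19} + 3783 = \frac{113530}{19}$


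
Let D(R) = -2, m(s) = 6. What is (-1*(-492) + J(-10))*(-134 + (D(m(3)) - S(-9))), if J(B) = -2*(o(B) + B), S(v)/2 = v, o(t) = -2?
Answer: -60888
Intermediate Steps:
S(v) = 2*v
J(B) = 4 - 2*B (J(B) = -2*(-2 + B) = 4 - 2*B)
(-1*(-492) + J(-10))*(-134 + (D(m(3)) - S(-9))) = (-1*(-492) + (4 - 2*(-10)))*(-134 + (-2 - 2*(-9))) = (492 + (4 + 20))*(-134 + (-2 - 1*(-18))) = (492 + 24)*(-134 + (-2 + 18)) = 516*(-134 + 16) = 516*(-118) = -60888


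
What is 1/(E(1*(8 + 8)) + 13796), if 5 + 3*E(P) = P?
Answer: 3/41399 ≈ 7.2466e-5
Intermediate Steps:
E(P) = -5/3 + P/3
1/(E(1*(8 + 8)) + 13796) = 1/((-5/3 + (1*(8 + 8))/3) + 13796) = 1/((-5/3 + (1*16)/3) + 13796) = 1/((-5/3 + (⅓)*16) + 13796) = 1/((-5/3 + 16/3) + 13796) = 1/(11/3 + 13796) = 1/(41399/3) = 3/41399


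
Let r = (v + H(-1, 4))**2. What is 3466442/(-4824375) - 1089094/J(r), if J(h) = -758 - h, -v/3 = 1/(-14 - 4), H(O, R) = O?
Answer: 189056444254654/131768154375 ≈ 1434.8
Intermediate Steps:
v = 1/6 (v = -3/(-14 - 4) = -3/(-18) = -3*(-1/18) = 1/6 ≈ 0.16667)
r = 25/36 (r = (1/6 - 1)**2 = (-5/6)**2 = 25/36 ≈ 0.69444)
3466442/(-4824375) - 1089094/J(r) = 3466442/(-4824375) - 1089094/(-758 - 1*25/36) = 3466442*(-1/4824375) - 1089094/(-758 - 25/36) = -3466442/4824375 - 1089094/(-27313/36) = -3466442/4824375 - 1089094*(-36/27313) = -3466442/4824375 + 39207384/27313 = 189056444254654/131768154375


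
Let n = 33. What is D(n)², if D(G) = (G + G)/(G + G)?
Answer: 1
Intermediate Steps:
D(G) = 1 (D(G) = (2*G)/((2*G)) = (2*G)*(1/(2*G)) = 1)
D(n)² = 1² = 1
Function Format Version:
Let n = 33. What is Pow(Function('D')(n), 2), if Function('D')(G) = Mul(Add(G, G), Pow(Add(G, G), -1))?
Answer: 1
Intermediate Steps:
Function('D')(G) = 1 (Function('D')(G) = Mul(Mul(2, G), Pow(Mul(2, G), -1)) = Mul(Mul(2, G), Mul(Rational(1, 2), Pow(G, -1))) = 1)
Pow(Function('D')(n), 2) = Pow(1, 2) = 1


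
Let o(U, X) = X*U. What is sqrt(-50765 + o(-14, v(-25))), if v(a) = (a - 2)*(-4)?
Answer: I*sqrt(52277) ≈ 228.64*I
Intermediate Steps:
v(a) = 8 - 4*a (v(a) = (-2 + a)*(-4) = 8 - 4*a)
o(U, X) = U*X
sqrt(-50765 + o(-14, v(-25))) = sqrt(-50765 - 14*(8 - 4*(-25))) = sqrt(-50765 - 14*(8 + 100)) = sqrt(-50765 - 14*108) = sqrt(-50765 - 1512) = sqrt(-52277) = I*sqrt(52277)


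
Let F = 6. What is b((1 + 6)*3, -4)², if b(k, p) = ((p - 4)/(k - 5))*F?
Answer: 9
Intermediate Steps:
b(k, p) = 6*(-4 + p)/(-5 + k) (b(k, p) = ((p - 4)/(k - 5))*6 = ((-4 + p)/(-5 + k))*6 = 6*(-4 + p)/(-5 + k))
b((1 + 6)*3, -4)² = (6*(-4 - 4)/(-5 + (1 + 6)*3))² = (6*(-8)/(-5 + 7*3))² = (6*(-8)/(-5 + 21))² = (6*(-8)/16)² = (6*(1/16)*(-8))² = (-3)² = 9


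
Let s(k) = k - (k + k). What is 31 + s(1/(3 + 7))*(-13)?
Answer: 323/10 ≈ 32.300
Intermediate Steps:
s(k) = -k (s(k) = k - 2*k = -k)
31 + s(1/(3 + 7))*(-13) = 31 - 1/(3 + 7)*(-13) = 31 - 1/10*(-13) = 31 - 1*⅒*(-13) = 31 - ⅒*(-13) = 31 + 13/10 = 323/10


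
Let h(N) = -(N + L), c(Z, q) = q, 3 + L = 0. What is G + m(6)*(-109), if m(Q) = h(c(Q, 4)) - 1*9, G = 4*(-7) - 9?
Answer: 1053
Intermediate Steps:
L = -3 (L = -3 + 0 = -3)
h(N) = 3 - N (h(N) = -(N - 3) = -(-3 + N) = 3 - N)
G = -37 (G = -28 - 9 = -37)
m(Q) = -10 (m(Q) = (3 - 1*4) - 1*9 = (3 - 4) - 9 = -1 - 9 = -10)
G + m(6)*(-109) = -37 - 10*(-109) = -37 + 1090 = 1053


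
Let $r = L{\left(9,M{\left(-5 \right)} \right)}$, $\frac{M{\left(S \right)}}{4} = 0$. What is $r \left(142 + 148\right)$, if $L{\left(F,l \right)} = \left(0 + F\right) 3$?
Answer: $7830$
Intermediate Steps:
$M{\left(S \right)} = 0$ ($M{\left(S \right)} = 4 \cdot 0 = 0$)
$L{\left(F,l \right)} = 3 F$ ($L{\left(F,l \right)} = F 3 = 3 F$)
$r = 27$ ($r = 3 \cdot 9 = 27$)
$r \left(142 + 148\right) = 27 \left(142 + 148\right) = 27 \cdot 290 = 7830$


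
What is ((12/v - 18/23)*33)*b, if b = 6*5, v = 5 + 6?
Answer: 7020/23 ≈ 305.22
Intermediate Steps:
v = 11
b = 30
((12/v - 18/23)*33)*b = ((12/11 - 18/23)*33)*30 = ((78/253)*33)*30 = (234/23)*30 = 7020/23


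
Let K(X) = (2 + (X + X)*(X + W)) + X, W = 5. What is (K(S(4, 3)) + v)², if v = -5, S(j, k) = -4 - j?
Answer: 1369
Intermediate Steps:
K(X) = 2 + X + 2*X*(5 + X) (K(X) = (2 + (X + X)*(X + 5)) + X = (2 + (2*X)*(5 + X)) + X = (2 + 2*X*(5 + X)) + X = 2 + X + 2*X*(5 + X))
(K(S(4, 3)) + v)² = ((2 + 2*(-4 - 1*4)² + 11*(-4 - 1*4)) - 5)² = ((2 + 2*(-4 - 4)² + 11*(-4 - 4)) - 5)² = ((2 + 2*(-8)² + 11*(-8)) - 5)² = ((2 + 2*64 - 88) - 5)² = ((2 + 128 - 88) - 5)² = (42 - 5)² = 37² = 1369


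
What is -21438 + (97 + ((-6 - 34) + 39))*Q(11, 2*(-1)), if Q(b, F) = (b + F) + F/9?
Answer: -61786/3 ≈ -20595.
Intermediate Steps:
Q(b, F) = b + 10*F/9 (Q(b, F) = (F + b) + F*(1/9) = (F + b) + F/9 = b + 10*F/9)
-21438 + (97 + ((-6 - 34) + 39))*Q(11, 2*(-1)) = -21438 + (97 + ((-6 - 34) + 39))*(11 + 10*(2*(-1))/9) = -21438 + (97 + (-40 + 39))*(11 + (10/9)*(-2)) = -21438 + (97 - 1)*(11 - 20/9) = -21438 + 96*(79/9) = -21438 + 2528/3 = -61786/3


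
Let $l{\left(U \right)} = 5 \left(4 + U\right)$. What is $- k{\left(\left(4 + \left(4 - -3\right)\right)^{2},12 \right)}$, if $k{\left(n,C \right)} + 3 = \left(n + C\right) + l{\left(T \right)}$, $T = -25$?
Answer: $-25$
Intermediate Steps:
$l{\left(U \right)} = 20 + 5 U$
$k{\left(n,C \right)} = -108 + C + n$ ($k{\left(n,C \right)} = -3 + \left(\left(n + C\right) + \left(20 + 5 \left(-25\right)\right)\right) = -3 + \left(\left(C + n\right) + \left(20 - 125\right)\right) = -3 - \left(105 - C - n\right) = -3 + \left(-105 + C + n\right) = -108 + C + n$)
$- k{\left(\left(4 + \left(4 - -3\right)\right)^{2},12 \right)} = - (-108 + 12 + \left(4 + \left(4 - -3\right)\right)^{2}) = - (-108 + 12 + \left(4 + \left(4 + 3\right)\right)^{2}) = - (-108 + 12 + \left(4 + 7\right)^{2}) = - (-108 + 12 + 11^{2}) = - (-108 + 12 + 121) = \left(-1\right) 25 = -25$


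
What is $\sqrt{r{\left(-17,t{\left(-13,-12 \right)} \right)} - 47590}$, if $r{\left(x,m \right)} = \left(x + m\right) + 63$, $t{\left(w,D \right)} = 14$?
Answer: $7 i \sqrt{970} \approx 218.01 i$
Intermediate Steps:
$r{\left(x,m \right)} = 63 + m + x$ ($r{\left(x,m \right)} = \left(m + x\right) + 63 = 63 + m + x$)
$\sqrt{r{\left(-17,t{\left(-13,-12 \right)} \right)} - 47590} = \sqrt{\left(63 + 14 - 17\right) - 47590} = \sqrt{60 - 47590} = \sqrt{-47530} = 7 i \sqrt{970}$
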